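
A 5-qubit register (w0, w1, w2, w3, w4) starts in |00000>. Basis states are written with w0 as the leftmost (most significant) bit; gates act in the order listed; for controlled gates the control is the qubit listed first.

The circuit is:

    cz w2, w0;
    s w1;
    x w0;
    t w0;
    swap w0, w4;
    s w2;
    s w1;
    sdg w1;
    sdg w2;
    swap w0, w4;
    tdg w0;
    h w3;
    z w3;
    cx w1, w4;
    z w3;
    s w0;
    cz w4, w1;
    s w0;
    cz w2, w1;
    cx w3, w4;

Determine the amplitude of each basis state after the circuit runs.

The final amplitudes are -sqrt(2)/2 on |10000>, -sqrt(2)/2 on |10011>, and 0 on every other basis state.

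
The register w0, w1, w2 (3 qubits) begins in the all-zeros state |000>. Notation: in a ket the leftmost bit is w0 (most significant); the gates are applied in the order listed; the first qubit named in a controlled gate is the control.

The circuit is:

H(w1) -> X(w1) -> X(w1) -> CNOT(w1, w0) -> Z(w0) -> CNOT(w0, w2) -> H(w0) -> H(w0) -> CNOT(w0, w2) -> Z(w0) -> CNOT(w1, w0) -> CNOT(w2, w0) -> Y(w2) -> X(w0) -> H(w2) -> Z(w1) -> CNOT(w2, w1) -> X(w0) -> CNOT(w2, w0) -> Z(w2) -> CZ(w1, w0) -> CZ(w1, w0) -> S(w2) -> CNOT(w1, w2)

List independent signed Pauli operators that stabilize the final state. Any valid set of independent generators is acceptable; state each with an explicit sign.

The final state is stabilized by the group generated by -XZY, -IXX, +ZZZ; other independent generating sets are equally valid. Key observation: the block from step 4 through step 11 cancels to the identity and can be dropped.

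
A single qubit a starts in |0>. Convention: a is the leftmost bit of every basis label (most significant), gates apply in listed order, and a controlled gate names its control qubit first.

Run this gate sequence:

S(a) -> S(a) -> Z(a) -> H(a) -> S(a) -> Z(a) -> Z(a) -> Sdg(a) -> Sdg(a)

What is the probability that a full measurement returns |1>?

The probability of measuring |1> is 1/2.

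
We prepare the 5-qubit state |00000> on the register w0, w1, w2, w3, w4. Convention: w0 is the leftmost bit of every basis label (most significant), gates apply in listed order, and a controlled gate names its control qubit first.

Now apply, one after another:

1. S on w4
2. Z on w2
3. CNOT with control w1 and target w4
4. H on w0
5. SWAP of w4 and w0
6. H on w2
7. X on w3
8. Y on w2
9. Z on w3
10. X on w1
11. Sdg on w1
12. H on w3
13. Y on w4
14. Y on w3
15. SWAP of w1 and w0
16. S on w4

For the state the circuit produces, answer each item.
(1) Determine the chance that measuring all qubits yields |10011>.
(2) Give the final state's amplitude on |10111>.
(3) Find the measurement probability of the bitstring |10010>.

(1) A full measurement returns |10011> with probability 1/8.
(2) |10111> carries amplitude sqrt(2)*I/4 in the final state.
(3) A full measurement returns |10010> with probability 1/8.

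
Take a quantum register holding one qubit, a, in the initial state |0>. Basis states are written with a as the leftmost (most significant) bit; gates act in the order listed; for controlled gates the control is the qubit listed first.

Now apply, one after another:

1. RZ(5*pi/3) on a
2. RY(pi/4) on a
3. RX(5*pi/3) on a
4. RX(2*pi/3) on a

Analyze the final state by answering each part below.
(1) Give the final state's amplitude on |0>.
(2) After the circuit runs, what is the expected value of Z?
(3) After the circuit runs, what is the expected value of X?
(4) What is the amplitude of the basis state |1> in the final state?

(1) |0> carries amplitude -sqrt(2 - sqrt(2))*exp(2*I*pi/3)/4 + sqrt(3*sqrt(2) + 6)*exp(I*pi/6)/4 in the final state.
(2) The observable Z averages to sqrt(2)/4.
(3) The observable X averages to sqrt(2)/2.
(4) The final state's coefficient on |1> equals -sqrt(sqrt(2) + 2)*exp(2*I*pi/3)/4 + sqrt(6 - 3*sqrt(2))*exp(I*pi/6)/4.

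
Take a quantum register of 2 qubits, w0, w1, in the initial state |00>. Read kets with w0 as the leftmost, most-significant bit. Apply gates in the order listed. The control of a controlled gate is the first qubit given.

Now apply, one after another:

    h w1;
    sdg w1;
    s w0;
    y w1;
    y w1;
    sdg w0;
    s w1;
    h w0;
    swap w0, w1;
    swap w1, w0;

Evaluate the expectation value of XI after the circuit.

The observable XI averages to 1.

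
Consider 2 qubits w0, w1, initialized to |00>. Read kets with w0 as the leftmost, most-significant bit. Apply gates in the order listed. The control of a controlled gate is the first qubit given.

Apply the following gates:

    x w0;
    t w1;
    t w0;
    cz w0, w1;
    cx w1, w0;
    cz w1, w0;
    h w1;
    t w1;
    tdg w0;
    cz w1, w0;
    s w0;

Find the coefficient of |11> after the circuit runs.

|11> carries amplitude -sqrt(2)*exp(3*I*pi/4)/2 in the final state.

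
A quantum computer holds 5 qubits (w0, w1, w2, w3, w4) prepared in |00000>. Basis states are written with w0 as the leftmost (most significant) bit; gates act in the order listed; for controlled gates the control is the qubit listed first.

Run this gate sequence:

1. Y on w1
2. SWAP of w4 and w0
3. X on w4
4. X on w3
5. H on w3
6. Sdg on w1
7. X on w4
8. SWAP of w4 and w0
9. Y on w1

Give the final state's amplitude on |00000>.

The amplitude on |00000> is -sqrt(2)*I/2.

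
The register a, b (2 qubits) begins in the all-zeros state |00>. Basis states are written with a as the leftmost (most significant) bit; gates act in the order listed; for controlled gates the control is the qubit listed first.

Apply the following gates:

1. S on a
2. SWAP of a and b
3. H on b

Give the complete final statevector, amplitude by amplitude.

The resulting statevector has amplitude sqrt(2)/2 on |00>, sqrt(2)/2 on |01>, 0 on |10>, 0 on |11>.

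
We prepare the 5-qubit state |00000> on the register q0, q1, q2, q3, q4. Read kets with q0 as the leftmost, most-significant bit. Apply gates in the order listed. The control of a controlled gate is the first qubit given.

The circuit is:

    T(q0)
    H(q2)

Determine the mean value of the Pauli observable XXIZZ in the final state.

The observable XXIZZ averages to 0.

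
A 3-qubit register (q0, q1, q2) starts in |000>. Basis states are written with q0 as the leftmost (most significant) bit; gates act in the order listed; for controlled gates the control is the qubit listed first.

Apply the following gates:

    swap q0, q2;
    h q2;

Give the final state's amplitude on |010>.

The final state's coefficient on |010> equals 0.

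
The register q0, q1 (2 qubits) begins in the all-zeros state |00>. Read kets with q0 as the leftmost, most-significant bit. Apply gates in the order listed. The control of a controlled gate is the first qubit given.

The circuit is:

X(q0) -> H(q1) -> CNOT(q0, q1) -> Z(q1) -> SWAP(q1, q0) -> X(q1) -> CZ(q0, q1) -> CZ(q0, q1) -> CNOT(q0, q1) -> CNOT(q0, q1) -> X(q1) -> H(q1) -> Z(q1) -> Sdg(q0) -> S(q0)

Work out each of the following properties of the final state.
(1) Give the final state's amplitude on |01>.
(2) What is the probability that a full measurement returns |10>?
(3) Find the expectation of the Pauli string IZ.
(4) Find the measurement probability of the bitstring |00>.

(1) The final state's coefficient on |01> equals 1/2. Key observation: gates 7-8 undo each other exactly, leaving only the rest of the circuit to track.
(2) Outcome |10> occurs with probability 1/4.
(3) The expectation value of IZ is 0.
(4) The probability of measuring |00> is 1/4.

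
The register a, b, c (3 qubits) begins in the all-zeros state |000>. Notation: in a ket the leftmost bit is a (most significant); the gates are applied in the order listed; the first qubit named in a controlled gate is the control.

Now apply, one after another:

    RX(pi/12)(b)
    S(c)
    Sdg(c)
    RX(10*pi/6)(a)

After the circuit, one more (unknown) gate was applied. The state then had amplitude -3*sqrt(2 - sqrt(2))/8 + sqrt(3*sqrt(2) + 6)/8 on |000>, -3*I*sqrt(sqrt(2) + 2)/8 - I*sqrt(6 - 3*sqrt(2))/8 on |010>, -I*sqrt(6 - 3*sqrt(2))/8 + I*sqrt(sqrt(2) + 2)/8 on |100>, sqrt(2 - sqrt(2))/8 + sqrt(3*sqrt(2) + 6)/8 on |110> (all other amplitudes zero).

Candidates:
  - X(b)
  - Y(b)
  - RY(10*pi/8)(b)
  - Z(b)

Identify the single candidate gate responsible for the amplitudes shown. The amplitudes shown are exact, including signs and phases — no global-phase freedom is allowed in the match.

The applied gate was Y(b). Key observation: gates 2-3 undo each other exactly, leaving only the rest of the circuit to track.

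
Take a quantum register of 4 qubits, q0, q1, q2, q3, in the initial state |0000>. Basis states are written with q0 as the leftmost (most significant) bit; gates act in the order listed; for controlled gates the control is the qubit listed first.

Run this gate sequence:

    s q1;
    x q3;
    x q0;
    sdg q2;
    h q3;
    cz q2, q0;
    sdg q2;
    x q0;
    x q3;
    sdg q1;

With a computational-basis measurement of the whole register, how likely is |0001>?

Outcome |0001> occurs with probability 1/2.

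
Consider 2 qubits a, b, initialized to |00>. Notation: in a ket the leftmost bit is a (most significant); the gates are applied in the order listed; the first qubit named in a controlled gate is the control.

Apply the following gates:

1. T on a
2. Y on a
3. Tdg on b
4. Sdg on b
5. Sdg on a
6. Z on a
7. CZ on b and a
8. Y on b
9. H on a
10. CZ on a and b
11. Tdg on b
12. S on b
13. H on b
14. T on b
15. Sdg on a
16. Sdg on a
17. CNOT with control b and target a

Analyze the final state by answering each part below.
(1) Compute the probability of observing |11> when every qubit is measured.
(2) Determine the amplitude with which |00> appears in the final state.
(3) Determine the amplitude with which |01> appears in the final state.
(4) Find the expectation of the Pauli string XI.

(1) Outcome |11> occurs with probability 1/4.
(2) |00> carries amplitude -exp(3*I*pi/4)/2 in the final state.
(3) The final state's coefficient on |01> equals 1/2.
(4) In the final state, XI has expectation -1.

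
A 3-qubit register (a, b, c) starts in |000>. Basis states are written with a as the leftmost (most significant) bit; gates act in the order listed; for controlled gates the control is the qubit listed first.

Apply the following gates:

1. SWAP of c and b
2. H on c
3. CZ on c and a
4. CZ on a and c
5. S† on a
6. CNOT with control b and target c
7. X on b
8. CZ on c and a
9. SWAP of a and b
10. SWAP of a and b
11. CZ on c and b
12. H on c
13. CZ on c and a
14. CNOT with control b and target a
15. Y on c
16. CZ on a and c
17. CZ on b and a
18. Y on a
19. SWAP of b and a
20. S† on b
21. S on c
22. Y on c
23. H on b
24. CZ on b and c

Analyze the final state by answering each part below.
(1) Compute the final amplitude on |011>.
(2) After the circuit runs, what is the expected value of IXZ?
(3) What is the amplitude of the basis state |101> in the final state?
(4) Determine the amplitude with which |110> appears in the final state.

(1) |011> carries amplitude 0 in the final state.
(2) The expectation value of IXZ is 1.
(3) The amplitude on |101> is sqrt(2)*I/2.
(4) The final state's coefficient on |110> equals 0.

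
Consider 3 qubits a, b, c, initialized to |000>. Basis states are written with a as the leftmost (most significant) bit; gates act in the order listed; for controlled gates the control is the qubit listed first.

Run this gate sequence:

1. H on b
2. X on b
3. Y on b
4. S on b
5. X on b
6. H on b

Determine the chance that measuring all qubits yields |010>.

A full measurement returns |010> with probability 1/2.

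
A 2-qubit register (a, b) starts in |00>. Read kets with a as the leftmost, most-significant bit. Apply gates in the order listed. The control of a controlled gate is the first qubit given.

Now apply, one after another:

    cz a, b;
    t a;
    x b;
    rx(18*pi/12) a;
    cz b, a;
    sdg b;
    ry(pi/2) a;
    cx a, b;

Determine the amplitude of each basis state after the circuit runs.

The resulting statevector has amplitude 0 on |00>, -1/2 + I/2 on |01>, 1/2 + I/2 on |10>, 0 on |11>.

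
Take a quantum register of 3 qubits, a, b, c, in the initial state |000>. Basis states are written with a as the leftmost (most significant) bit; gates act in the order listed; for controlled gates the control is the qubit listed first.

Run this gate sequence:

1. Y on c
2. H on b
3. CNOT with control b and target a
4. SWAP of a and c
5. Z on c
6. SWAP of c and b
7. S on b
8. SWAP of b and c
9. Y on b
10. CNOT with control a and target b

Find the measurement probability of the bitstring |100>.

A full measurement returns |100> with probability 1/2.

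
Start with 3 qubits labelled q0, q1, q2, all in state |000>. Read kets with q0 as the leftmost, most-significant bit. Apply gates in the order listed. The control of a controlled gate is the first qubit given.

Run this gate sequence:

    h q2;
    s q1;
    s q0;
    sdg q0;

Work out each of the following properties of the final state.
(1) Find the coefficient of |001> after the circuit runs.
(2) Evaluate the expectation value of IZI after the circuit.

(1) The final state's coefficient on |001> equals sqrt(2)/2. Key observation: the block from step 3 through step 4 cancels to the identity and can be dropped.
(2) The observable IZI averages to 1.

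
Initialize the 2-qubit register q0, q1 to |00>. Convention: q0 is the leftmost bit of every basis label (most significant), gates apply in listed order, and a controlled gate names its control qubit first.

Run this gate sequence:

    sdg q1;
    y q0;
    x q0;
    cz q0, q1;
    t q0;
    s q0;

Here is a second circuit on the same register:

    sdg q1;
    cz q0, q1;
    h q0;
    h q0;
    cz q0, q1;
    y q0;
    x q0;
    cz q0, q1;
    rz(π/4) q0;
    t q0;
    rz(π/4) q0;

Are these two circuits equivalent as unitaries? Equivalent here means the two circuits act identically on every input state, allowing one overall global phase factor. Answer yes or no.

Yes — the two circuits implement the same unitary up to a global phase.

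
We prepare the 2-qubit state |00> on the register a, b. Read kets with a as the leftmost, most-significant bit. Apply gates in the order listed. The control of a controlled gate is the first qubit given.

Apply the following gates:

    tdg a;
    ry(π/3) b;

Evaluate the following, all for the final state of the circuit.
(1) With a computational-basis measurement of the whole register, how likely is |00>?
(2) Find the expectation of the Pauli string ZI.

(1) The probability of measuring |00> is 3/4.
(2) The observable ZI averages to 1.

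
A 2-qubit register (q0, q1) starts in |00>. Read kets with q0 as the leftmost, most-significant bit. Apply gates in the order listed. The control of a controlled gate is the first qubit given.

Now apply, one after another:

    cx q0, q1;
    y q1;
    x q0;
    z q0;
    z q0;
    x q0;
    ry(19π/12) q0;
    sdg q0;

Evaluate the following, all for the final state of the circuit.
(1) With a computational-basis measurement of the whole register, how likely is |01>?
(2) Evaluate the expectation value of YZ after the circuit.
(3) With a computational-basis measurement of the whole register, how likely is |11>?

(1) The probability of measuring |01> is -sqrt(2)/8 + sqrt(6)/8 + 1/2.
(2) The observable YZ averages to -sqrt(6)/4 - sqrt(2)/4.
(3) Outcome |11> occurs with probability -sqrt(6)/8 + sqrt(2)/8 + 1/2.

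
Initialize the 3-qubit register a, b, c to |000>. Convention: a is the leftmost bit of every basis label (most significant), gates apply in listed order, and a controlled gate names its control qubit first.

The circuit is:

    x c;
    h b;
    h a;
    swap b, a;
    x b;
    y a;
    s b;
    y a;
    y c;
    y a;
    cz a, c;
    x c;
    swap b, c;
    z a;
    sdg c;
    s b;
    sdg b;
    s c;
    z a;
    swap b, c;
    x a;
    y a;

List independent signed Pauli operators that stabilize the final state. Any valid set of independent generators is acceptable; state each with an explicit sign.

The final state is stabilized by the group generated by +XII, +IYI, -IIZ; other independent generating sets are equally valid. Key observation: the block from step 13 through step 20 cancels to the identity and can be dropped.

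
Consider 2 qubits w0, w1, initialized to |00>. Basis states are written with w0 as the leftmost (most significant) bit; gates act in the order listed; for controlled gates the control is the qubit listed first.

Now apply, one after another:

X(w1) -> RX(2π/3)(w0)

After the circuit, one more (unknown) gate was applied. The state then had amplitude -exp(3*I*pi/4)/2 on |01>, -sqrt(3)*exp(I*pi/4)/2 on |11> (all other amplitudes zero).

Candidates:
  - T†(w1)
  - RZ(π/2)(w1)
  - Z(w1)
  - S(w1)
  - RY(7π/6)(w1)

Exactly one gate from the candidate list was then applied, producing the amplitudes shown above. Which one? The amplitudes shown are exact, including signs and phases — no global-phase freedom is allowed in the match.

The unique candidate consistent with the amplitudes is T†(w1).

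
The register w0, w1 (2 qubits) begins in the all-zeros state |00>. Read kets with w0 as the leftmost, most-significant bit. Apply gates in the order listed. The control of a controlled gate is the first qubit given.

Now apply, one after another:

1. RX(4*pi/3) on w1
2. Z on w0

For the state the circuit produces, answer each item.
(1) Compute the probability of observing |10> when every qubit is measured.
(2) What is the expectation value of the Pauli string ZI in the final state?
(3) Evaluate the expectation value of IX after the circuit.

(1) A full measurement returns |10> with probability 0.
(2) In the final state, ZI has expectation 1.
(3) In the final state, IX has expectation 0.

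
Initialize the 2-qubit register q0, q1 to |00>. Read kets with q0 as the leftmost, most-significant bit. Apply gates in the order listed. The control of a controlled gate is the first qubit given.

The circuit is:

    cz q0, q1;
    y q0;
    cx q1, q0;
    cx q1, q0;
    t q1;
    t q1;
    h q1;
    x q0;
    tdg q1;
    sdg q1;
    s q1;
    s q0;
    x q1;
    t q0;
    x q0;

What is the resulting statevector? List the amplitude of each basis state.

The final amplitudes are 0 on |00>, 0 on |01>, sqrt(2)*exp(I*pi/4)/2 on |10>, sqrt(2)*I/2 on |11>.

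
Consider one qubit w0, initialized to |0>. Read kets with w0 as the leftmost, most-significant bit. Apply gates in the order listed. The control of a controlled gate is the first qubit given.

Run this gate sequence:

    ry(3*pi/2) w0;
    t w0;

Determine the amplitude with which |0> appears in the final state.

The amplitude on |0> is -sqrt(2)/2.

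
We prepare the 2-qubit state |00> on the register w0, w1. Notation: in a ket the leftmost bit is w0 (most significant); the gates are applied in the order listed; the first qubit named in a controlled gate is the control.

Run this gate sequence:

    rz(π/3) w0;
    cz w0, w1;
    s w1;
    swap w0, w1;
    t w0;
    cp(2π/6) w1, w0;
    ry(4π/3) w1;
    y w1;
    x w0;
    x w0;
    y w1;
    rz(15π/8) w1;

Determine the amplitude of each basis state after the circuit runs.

The final amplitudes are -exp(43*I*pi/48)/2 on |00>, sqrt(3)*exp(37*I*pi/48)/2 on |01>, 0 on |10>, 0 on |11>.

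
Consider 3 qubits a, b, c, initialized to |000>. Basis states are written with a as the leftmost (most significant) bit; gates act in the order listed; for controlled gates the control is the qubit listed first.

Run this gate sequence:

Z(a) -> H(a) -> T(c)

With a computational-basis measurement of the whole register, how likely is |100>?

A full measurement returns |100> with probability 1/2.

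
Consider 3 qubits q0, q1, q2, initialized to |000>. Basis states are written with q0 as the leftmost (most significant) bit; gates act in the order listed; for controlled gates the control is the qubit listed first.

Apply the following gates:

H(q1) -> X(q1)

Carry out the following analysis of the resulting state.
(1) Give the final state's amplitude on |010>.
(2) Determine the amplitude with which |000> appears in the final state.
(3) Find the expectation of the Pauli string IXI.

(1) The amplitude on |010> is sqrt(2)/2.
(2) |000> carries amplitude sqrt(2)/2 in the final state.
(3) The observable IXI averages to 1.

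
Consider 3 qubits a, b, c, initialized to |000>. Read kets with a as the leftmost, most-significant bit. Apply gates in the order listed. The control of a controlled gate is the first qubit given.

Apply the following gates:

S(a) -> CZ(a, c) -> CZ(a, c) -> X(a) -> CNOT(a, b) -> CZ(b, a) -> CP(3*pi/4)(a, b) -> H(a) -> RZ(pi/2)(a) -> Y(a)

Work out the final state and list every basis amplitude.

After the circuit, the state carries amplitude sqrt(2)*I/2 on |010>, sqrt(2)/2 on |110>, and 0 on every other basis state.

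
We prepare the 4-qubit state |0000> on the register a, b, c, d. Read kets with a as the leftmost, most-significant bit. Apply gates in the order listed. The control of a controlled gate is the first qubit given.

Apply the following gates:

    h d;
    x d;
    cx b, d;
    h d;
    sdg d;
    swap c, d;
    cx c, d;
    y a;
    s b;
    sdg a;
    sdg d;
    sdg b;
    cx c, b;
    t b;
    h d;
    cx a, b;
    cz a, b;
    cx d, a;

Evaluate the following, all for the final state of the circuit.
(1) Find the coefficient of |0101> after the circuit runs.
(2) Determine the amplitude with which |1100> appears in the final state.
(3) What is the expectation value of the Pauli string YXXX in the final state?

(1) |0101> carries amplitude -sqrt(2)/2 in the final state.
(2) |1100> carries amplitude -sqrt(2)/2 in the final state.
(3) The observable YXXX averages to 0.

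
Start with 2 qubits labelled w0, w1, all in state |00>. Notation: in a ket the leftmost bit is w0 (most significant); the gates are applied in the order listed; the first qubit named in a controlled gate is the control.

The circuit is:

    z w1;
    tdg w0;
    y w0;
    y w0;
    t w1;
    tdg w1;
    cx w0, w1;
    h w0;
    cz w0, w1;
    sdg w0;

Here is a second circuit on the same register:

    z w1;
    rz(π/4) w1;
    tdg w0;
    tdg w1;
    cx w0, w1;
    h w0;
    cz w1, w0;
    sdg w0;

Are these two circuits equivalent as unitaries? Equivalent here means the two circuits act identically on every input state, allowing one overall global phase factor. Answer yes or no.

Yes: on every input state the two circuits agree up to one overall phase factor.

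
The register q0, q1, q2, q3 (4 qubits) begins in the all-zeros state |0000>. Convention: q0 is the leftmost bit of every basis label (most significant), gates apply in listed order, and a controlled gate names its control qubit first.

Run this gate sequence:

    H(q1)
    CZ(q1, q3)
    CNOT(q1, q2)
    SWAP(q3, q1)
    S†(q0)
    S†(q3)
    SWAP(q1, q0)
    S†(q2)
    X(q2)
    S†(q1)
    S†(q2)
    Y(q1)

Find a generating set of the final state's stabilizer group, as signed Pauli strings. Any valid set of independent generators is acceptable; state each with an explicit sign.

One valid set of independent stabilizer generators is -IIXY, +ZIII, -IZII, -IIZZ (any independent generating set of the same group is equally correct).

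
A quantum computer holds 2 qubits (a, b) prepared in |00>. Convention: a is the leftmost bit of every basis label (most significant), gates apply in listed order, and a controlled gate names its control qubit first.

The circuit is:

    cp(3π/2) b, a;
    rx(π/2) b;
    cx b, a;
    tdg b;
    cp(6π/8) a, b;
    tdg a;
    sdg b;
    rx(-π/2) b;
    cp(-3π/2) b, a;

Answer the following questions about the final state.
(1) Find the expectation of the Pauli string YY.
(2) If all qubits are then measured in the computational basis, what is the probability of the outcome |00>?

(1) In the final state, YY has expectation -sqrt(2)/2.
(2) The probability of measuring |00> is 1/4.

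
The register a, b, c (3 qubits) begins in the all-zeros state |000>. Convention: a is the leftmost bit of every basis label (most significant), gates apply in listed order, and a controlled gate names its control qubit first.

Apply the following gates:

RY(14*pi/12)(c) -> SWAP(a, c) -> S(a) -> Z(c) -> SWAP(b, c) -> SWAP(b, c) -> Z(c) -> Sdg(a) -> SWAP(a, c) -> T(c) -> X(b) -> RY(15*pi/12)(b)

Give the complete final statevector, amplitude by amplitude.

After the circuit, the state carries amplitude (-sqrt(2) + sqrt(6))*sqrt(sqrt(2) + 2)/8 on |000>, sqrt(sqrt(2) + 2)*(-sqrt(6) - sqrt(2))*exp(I*pi/4)/8 on |001>, sqrt(2 - sqrt(2))*(-sqrt(2) + sqrt(6))/8 on |010>, sqrt(2 - sqrt(2))*(-sqrt(6) - sqrt(2))*exp(I*pi/4)/8 on |011>, 0 on |100>, 0 on |101>, 0 on |110>, 0 on |111>. Key observation: steps 2-9 multiply out to the identity, so the circuit reduces to the remaining gates.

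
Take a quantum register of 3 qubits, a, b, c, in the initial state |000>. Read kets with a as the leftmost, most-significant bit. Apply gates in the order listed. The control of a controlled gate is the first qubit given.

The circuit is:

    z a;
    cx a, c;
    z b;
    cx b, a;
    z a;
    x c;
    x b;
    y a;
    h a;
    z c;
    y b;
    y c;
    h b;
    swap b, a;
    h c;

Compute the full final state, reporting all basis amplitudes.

The final amplitudes are sqrt(2)*I/4 on |000>, sqrt(2)*I/4 on |001>, -sqrt(2)*I/4 on |010>, -sqrt(2)*I/4 on |011>, sqrt(2)*I/4 on |100>, sqrt(2)*I/4 on |101>, -sqrt(2)*I/4 on |110>, -sqrt(2)*I/4 on |111>.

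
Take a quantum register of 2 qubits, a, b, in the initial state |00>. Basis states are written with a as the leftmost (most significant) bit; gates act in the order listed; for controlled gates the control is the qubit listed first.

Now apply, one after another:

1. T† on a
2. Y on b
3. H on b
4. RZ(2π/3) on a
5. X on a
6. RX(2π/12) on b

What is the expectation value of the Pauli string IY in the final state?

The observable IY averages to 0.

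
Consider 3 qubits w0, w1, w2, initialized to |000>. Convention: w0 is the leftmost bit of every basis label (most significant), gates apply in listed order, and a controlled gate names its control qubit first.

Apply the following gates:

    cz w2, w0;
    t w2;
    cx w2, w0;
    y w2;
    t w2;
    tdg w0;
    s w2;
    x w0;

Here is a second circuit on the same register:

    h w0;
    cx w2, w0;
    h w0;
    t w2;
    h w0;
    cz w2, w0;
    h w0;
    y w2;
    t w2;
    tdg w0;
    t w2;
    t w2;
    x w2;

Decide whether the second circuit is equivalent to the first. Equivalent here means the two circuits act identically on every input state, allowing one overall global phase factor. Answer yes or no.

No: there is an input state on which the two circuits produce genuinely different outputs (not merely differing by a phase).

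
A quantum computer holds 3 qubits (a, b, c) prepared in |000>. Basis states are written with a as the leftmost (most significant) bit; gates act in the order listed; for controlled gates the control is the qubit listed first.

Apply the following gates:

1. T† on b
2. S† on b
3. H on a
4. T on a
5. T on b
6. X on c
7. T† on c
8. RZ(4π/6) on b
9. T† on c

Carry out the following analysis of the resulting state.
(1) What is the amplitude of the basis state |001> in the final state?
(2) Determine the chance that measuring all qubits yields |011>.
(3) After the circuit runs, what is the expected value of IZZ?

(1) The amplitude on |001> is -sqrt(2)*exp(I*pi/6)/2.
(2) The probability of measuring |011> is 0.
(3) The expectation value of IZZ is -1.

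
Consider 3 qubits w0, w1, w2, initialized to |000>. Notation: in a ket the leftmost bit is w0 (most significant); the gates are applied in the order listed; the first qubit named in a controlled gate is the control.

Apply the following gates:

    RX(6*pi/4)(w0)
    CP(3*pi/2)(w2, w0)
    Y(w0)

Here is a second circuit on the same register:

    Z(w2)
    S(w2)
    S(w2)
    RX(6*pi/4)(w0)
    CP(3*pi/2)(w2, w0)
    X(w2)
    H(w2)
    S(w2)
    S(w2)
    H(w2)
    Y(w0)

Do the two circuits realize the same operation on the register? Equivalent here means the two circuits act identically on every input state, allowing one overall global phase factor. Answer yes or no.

Yes, they are equivalent — the unitaries differ by at most a global phase.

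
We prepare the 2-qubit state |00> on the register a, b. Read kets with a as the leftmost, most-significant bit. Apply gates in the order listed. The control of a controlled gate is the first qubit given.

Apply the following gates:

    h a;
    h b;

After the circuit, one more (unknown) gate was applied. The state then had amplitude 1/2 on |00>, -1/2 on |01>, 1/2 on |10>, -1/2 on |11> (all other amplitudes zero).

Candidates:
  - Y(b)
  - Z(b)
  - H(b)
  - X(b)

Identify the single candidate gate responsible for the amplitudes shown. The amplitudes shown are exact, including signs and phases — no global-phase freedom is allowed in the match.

It was Z(b) that produced the state shown.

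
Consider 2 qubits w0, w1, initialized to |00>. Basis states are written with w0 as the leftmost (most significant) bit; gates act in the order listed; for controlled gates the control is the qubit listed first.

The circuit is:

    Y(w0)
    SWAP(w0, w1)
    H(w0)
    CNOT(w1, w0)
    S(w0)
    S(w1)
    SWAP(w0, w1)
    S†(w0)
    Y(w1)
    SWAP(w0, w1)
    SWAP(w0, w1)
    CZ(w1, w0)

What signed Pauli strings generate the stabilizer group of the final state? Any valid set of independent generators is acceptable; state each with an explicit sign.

The stabilizer group can be generated by -IY, -ZI, among other valid generating sets. Key observation: the block from step 10 through step 11 cancels to the identity and can be dropped.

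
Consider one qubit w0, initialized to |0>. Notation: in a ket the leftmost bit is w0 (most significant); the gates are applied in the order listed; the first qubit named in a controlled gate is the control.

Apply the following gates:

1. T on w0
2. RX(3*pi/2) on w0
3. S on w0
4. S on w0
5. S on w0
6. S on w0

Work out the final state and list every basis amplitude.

The final amplitudes are -sqrt(2)/2 on |0>, -sqrt(2)*I/2 on |1>. Key observation: the block from step 3 through step 6 cancels to the identity and can be dropped.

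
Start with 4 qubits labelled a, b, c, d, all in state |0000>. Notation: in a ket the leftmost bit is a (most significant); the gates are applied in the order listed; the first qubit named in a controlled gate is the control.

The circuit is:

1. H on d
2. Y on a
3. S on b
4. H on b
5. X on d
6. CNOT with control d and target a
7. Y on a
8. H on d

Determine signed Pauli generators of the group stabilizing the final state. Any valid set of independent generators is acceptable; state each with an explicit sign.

One valid set of independent stabilizer generators is -XIIZ, +IXII, +ZIIX, +IIZI (any independent generating set of the same group is equally correct).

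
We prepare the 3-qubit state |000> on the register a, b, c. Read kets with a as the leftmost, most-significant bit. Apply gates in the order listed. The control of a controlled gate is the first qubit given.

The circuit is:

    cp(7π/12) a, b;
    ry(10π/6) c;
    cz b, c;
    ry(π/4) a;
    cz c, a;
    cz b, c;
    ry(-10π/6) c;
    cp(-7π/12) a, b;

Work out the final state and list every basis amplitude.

After the circuit, the state carries amplitude sqrt(sqrt(2) + 2)/2 on |000>, 0 on |001>, 0 on |010>, 0 on |011>, sqrt(2 - sqrt(2))/4 on |100>, sqrt(6 - 3*sqrt(2))/4 on |101>, 0 on |110>, 0 on |111>.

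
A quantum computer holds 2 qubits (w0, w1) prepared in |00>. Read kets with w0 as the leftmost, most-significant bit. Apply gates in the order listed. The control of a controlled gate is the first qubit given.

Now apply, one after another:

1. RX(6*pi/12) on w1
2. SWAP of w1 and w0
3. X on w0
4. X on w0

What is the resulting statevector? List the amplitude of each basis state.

The resulting statevector has amplitude sqrt(2)/2 on |00>, 0 on |01>, -sqrt(2)*I/2 on |10>, 0 on |11>. Key observation: gates 3-4 undo each other exactly, leaving only the rest of the circuit to track.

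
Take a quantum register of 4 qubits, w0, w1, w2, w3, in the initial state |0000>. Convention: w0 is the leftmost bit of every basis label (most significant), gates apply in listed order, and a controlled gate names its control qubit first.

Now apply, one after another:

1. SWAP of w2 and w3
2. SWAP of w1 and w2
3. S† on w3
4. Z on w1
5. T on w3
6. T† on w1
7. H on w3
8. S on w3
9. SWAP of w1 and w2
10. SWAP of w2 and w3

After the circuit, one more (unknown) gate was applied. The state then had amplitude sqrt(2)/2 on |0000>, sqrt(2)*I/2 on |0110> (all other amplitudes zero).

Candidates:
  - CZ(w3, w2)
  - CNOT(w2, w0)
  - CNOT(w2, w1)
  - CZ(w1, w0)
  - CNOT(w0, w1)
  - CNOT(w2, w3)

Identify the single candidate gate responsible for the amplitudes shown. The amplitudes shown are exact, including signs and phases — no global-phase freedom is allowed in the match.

The applied gate was CNOT(w2, w1).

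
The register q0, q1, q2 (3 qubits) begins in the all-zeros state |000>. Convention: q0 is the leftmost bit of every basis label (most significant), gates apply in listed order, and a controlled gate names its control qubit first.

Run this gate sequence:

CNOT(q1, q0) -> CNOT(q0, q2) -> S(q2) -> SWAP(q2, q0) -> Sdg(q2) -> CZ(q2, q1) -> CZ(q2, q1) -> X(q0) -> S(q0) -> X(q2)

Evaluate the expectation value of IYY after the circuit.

The expectation value of IYY is 0.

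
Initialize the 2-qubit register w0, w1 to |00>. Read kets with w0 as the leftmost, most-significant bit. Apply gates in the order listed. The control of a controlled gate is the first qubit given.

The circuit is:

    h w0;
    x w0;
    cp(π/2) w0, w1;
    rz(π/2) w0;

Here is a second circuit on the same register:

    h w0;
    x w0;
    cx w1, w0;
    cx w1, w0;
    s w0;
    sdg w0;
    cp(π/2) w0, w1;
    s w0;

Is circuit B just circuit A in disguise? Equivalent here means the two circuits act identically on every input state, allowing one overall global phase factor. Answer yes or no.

Yes, they are equivalent — the unitaries differ by at most a global phase.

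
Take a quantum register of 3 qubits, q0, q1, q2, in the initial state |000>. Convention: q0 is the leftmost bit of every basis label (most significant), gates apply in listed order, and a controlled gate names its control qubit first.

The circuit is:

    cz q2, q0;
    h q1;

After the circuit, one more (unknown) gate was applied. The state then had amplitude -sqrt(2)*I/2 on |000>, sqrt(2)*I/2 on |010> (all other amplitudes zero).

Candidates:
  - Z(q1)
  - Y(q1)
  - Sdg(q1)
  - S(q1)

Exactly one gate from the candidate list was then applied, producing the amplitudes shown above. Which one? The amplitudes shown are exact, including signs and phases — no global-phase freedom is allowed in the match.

It was Y(q1) that produced the state shown.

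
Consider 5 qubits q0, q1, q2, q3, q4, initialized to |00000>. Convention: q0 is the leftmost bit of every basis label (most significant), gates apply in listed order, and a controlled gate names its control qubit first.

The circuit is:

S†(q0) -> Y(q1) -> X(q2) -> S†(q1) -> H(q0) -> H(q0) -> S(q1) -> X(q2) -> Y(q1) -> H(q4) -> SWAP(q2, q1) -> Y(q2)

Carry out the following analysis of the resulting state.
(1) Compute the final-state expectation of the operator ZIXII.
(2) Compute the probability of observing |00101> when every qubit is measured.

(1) In the final state, ZIXII has expectation 0.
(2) A full measurement returns |00101> with probability 1/2.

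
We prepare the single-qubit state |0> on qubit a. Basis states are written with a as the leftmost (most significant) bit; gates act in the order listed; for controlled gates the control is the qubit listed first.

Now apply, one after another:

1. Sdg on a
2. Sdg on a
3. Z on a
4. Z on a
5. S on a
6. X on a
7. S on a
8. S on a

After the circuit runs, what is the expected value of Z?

The observable Z averages to -1.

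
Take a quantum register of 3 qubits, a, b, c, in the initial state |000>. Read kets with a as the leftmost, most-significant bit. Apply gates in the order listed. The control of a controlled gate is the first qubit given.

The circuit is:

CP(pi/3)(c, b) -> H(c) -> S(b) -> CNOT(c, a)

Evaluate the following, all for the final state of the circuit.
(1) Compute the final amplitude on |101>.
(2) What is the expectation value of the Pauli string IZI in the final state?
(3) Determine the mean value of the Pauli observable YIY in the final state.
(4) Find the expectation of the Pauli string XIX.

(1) |101> carries amplitude sqrt(2)/2 in the final state.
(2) The observable IZI averages to 1.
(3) In the final state, YIY has expectation -1.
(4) The observable XIX averages to 1.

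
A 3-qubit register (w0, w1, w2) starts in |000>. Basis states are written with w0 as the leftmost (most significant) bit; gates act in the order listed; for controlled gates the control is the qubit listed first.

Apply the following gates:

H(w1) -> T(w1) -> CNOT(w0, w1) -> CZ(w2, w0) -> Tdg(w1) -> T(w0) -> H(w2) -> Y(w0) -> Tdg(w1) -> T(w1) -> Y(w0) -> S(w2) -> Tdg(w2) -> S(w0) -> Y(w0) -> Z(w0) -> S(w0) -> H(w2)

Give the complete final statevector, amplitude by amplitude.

After the circuit, the state carries amplitude 0 on |000>, 0 on |001>, 0 on |010>, 0 on |011>, sqrt(2)*(1 + exp(I*pi/4))/4 on |100>, sqrt(2)*(1 - exp(I*pi/4))/4 on |101>, sqrt(2)*(1 + exp(I*pi/4))/4 on |110>, sqrt(2)*(1 - exp(I*pi/4))/4 on |111>. Key observation: the block from step 8 through step 11 cancels to the identity and can be dropped.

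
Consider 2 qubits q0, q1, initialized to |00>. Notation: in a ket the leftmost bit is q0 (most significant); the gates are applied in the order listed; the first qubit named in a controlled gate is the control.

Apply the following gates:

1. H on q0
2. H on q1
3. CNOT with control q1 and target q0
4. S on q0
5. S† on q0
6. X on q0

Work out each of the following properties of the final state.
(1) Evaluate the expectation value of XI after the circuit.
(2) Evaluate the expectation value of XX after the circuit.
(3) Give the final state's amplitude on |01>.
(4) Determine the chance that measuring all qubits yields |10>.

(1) In the final state, XI has expectation 1. Key observation: the block from step 4 through step 5 cancels to the identity and can be dropped.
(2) The observable XX averages to 1.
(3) The final state's coefficient on |01> equals 1/2.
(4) The probability of measuring |10> is 1/4.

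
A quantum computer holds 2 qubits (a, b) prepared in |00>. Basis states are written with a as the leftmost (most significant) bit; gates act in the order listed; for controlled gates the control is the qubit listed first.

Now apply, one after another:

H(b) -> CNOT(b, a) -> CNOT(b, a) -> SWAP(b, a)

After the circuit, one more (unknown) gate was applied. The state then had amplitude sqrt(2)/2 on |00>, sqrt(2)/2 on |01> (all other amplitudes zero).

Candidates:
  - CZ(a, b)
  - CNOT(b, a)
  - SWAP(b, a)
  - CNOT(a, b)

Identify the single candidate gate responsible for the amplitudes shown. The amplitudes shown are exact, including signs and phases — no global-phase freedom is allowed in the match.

The unique candidate consistent with the amplitudes is SWAP(b, a). Key observation: gates 2-3 undo each other exactly, leaving only the rest of the circuit to track.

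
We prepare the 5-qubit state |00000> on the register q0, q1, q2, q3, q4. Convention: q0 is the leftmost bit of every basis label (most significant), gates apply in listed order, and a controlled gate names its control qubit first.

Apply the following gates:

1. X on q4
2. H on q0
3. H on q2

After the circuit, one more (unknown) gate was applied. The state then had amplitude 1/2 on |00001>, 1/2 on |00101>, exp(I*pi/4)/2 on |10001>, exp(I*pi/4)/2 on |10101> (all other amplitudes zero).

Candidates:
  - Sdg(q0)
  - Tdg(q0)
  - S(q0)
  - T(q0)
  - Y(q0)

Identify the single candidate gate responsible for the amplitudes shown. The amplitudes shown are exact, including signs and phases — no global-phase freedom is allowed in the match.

The applied gate was T(q0).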